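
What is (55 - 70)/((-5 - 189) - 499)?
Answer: 5/231 ≈ 0.021645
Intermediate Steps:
(55 - 70)/((-5 - 189) - 499) = -15/(-194 - 499) = -15/(-693) = -15*(-1/693) = 5/231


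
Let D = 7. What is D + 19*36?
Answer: 691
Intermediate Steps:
D + 19*36 = 7 + 19*36 = 7 + 684 = 691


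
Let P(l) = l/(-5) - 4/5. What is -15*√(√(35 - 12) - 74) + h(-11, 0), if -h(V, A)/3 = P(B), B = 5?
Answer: 27/5 - 15*√(-74 + √23) ≈ 5.4 - 124.78*I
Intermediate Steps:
P(l) = -⅘ - l/5 (P(l) = l*(-⅕) - 4*⅕ = -l/5 - ⅘ = -⅘ - l/5)
h(V, A) = 27/5 (h(V, A) = -3*(-⅘ - ⅕*5) = -3*(-⅘ - 1) = -3*(-9/5) = 27/5)
-15*√(√(35 - 12) - 74) + h(-11, 0) = -15*√(√(35 - 12) - 74) + 27/5 = -15*√(√23 - 74) + 27/5 = -15*√(-74 + √23) + 27/5 = 27/5 - 15*√(-74 + √23)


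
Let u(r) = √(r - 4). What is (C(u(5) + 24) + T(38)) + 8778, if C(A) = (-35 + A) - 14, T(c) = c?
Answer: 8792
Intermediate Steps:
u(r) = √(-4 + r)
C(A) = -49 + A
(C(u(5) + 24) + T(38)) + 8778 = ((-49 + (√(-4 + 5) + 24)) + 38) + 8778 = ((-49 + (√1 + 24)) + 38) + 8778 = ((-49 + (1 + 24)) + 38) + 8778 = ((-49 + 25) + 38) + 8778 = (-24 + 38) + 8778 = 14 + 8778 = 8792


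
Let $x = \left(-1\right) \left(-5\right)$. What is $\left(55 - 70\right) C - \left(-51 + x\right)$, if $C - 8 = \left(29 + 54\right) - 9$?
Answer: $-1184$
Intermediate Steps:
$x = 5$
$C = 82$ ($C = 8 + \left(\left(29 + 54\right) - 9\right) = 8 + \left(83 - 9\right) = 8 + 74 = 82$)
$\left(55 - 70\right) C - \left(-51 + x\right) = \left(55 - 70\right) 82 + \left(51 - 5\right) = \left(-15\right) 82 + \left(51 - 5\right) = -1230 + 46 = -1184$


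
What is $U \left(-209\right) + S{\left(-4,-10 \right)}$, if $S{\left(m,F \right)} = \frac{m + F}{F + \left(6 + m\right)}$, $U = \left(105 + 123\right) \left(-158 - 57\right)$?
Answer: $\frac{40980727}{4} \approx 1.0245 \cdot 10^{7}$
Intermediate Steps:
$U = -49020$ ($U = 228 \left(-215\right) = -49020$)
$S{\left(m,F \right)} = \frac{F + m}{6 + F + m}$
$U \left(-209\right) + S{\left(-4,-10 \right)} = \left(-49020\right) \left(-209\right) + \frac{-10 - 4}{6 - 10 - 4} = 10245180 + \frac{1}{-8} \left(-14\right) = 10245180 - - \frac{7}{4} = 10245180 + \frac{7}{4} = \frac{40980727}{4}$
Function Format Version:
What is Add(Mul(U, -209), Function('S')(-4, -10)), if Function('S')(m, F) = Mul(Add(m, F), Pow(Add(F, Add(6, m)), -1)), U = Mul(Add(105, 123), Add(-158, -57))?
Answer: Rational(40980727, 4) ≈ 1.0245e+7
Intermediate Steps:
U = -49020 (U = Mul(228, -215) = -49020)
Function('S')(m, F) = Mul(Pow(Add(6, F, m), -1), Add(F, m)) (Function('S')(m, F) = Mul(Add(F, m), Pow(Add(6, F, m), -1)) = Mul(Pow(Add(6, F, m), -1), Add(F, m)))
Add(Mul(U, -209), Function('S')(-4, -10)) = Add(Mul(-49020, -209), Mul(Pow(Add(6, -10, -4), -1), Add(-10, -4))) = Add(10245180, Mul(Pow(-8, -1), -14)) = Add(10245180, Mul(Rational(-1, 8), -14)) = Add(10245180, Rational(7, 4)) = Rational(40980727, 4)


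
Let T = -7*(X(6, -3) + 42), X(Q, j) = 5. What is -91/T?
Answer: 13/47 ≈ 0.27660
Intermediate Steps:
T = -329 (T = -7*(5 + 42) = -7*47 = -329)
-91/T = -91/(-329) = -91*(-1/329) = 13/47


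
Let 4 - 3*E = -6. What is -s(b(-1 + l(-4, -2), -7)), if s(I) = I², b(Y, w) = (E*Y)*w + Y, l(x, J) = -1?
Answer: -17956/9 ≈ -1995.1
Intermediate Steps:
E = 10/3 (E = 4/3 - ⅓*(-6) = 4/3 + 2 = 10/3 ≈ 3.3333)
b(Y, w) = Y + 10*Y*w/3 (b(Y, w) = (10*Y/3)*w + Y = 10*Y*w/3 + Y = Y + 10*Y*w/3)
-s(b(-1 + l(-4, -2), -7)) = -((-1 - 1)*(3 + 10*(-7))/3)² = -((⅓)*(-2)*(3 - 70))² = -((⅓)*(-2)*(-67))² = -(134/3)² = -1*17956/9 = -17956/9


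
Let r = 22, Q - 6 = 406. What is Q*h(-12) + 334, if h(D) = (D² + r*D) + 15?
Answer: -42926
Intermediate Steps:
Q = 412 (Q = 6 + 406 = 412)
h(D) = 15 + D² + 22*D (h(D) = (D² + 22*D) + 15 = 15 + D² + 22*D)
Q*h(-12) + 334 = 412*(15 + (-12)² + 22*(-12)) + 334 = 412*(15 + 144 - 264) + 334 = 412*(-105) + 334 = -43260 + 334 = -42926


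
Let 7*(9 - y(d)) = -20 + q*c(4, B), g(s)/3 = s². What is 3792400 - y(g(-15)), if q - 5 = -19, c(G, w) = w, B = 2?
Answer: 26546689/7 ≈ 3.7924e+6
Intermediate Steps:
q = -14 (q = 5 - 19 = -14)
g(s) = 3*s²
y(d) = 111/7 (y(d) = 9 - (-20 - 14*2)/7 = 9 - (-20 - 28)/7 = 9 - ⅐*(-48) = 9 + 48/7 = 111/7)
3792400 - y(g(-15)) = 3792400 - 1*111/7 = 3792400 - 111/7 = 26546689/7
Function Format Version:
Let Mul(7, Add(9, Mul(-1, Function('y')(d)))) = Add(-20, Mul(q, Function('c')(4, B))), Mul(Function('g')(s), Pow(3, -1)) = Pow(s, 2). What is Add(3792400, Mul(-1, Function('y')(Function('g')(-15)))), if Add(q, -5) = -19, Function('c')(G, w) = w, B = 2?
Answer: Rational(26546689, 7) ≈ 3.7924e+6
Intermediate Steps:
q = -14 (q = Add(5, -19) = -14)
Function('g')(s) = Mul(3, Pow(s, 2))
Function('y')(d) = Rational(111, 7) (Function('y')(d) = Add(9, Mul(Rational(-1, 7), Add(-20, Mul(-14, 2)))) = Add(9, Mul(Rational(-1, 7), Add(-20, -28))) = Add(9, Mul(Rational(-1, 7), -48)) = Add(9, Rational(48, 7)) = Rational(111, 7))
Add(3792400, Mul(-1, Function('y')(Function('g')(-15)))) = Add(3792400, Mul(-1, Rational(111, 7))) = Add(3792400, Rational(-111, 7)) = Rational(26546689, 7)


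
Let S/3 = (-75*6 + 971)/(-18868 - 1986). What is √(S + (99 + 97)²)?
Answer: √16706675368654/20854 ≈ 196.00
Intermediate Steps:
S = -1563/20854 (S = 3*((-75*6 + 971)/(-18868 - 1986)) = 3*((-450 + 971)/(-20854)) = 3*(521*(-1/20854)) = 3*(-521/20854) = -1563/20854 ≈ -0.074950)
√(S + (99 + 97)²) = √(-1563/20854 + (99 + 97)²) = √(-1563/20854 + 196²) = √(-1563/20854 + 38416) = √(801125701/20854) = √16706675368654/20854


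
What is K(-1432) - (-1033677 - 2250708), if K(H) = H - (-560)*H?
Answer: 2481033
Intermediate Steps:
K(H) = 561*H (K(H) = H + 560*H = 561*H)
K(-1432) - (-1033677 - 2250708) = 561*(-1432) - (-1033677 - 2250708) = -803352 - 1*(-3284385) = -803352 + 3284385 = 2481033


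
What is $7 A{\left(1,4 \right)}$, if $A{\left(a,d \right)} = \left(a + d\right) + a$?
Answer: $42$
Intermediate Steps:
$A{\left(a,d \right)} = d + 2 a$
$7 A{\left(1,4 \right)} = 7 \left(4 + 2 \cdot 1\right) = 7 \left(4 + 2\right) = 7 \cdot 6 = 42$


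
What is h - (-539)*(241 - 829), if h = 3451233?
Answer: 3134301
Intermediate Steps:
h - (-539)*(241 - 829) = 3451233 - (-539)*(241 - 829) = 3451233 - (-539)*(-588) = 3451233 - 1*316932 = 3451233 - 316932 = 3134301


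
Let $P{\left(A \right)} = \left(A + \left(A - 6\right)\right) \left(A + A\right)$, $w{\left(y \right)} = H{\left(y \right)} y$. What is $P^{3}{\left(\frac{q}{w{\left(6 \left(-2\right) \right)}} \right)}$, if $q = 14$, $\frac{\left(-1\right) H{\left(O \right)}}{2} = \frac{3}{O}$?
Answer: $\frac{89915392}{729} \approx 1.2334 \cdot 10^{5}$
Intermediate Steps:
$H{\left(O \right)} = - \frac{6}{O}$ ($H{\left(O \right)} = - 2 \frac{3}{O} = - \frac{6}{O}$)
$w{\left(y \right)} = -6$ ($w{\left(y \right)} = - \frac{6}{y} y = -6$)
$P{\left(A \right)} = 2 A \left(-6 + 2 A\right)$ ($P{\left(A \right)} = \left(A + \left(A - 6\right)\right) 2 A = \left(A + \left(-6 + A\right)\right) 2 A = \left(-6 + 2 A\right) 2 A = 2 A \left(-6 + 2 A\right)$)
$P^{3}{\left(\frac{q}{w{\left(6 \left(-2\right) \right)}} \right)} = \left(4 \frac{14}{-6} \left(-3 + \frac{14}{-6}\right)\right)^{3} = \left(4 \cdot 14 \left(- \frac{1}{6}\right) \left(-3 + 14 \left(- \frac{1}{6}\right)\right)\right)^{3} = \left(4 \left(- \frac{7}{3}\right) \left(-3 - \frac{7}{3}\right)\right)^{3} = \left(4 \left(- \frac{7}{3}\right) \left(- \frac{16}{3}\right)\right)^{3} = \left(\frac{448}{9}\right)^{3} = \frac{89915392}{729}$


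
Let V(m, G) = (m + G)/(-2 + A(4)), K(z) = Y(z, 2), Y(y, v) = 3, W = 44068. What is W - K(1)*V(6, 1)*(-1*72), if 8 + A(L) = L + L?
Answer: 43312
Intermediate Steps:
A(L) = -8 + 2*L (A(L) = -8 + (L + L) = -8 + 2*L)
K(z) = 3
V(m, G) = -G/2 - m/2 (V(m, G) = (m + G)/(-2 + (-8 + 2*4)) = (G + m)/(-2 + (-8 + 8)) = (G + m)/(-2 + 0) = (G + m)/(-2) = (G + m)*(-½) = -G/2 - m/2)
W - K(1)*V(6, 1)*(-1*72) = 44068 - 3*(-½*1 - ½*6)*(-1*72) = 44068 - 3*(-½ - 3)*(-72) = 44068 - 3*(-7/2)*(-72) = 44068 - (-21)*(-72)/2 = 44068 - 1*756 = 44068 - 756 = 43312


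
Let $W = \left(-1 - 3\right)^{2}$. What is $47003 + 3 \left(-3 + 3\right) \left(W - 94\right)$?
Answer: $47003$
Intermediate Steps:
$W = 16$ ($W = \left(-4\right)^{2} = 16$)
$47003 + 3 \left(-3 + 3\right) \left(W - 94\right) = 47003 + 3 \left(-3 + 3\right) \left(16 - 94\right) = 47003 + 3 \cdot 0 \left(-78\right) = 47003 + 0 \left(-78\right) = 47003 + 0 = 47003$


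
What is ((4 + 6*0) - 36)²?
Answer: 1024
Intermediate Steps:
((4 + 6*0) - 36)² = ((4 + 0) - 36)² = (4 - 36)² = (-32)² = 1024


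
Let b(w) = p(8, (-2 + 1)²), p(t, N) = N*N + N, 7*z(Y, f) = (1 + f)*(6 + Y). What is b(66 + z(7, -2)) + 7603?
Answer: 7605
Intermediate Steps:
z(Y, f) = (1 + f)*(6 + Y)/7 (z(Y, f) = ((1 + f)*(6 + Y))/7 = (1 + f)*(6 + Y)/7)
p(t, N) = N + N² (p(t, N) = N² + N = N + N²)
b(w) = 2 (b(w) = (-2 + 1)²*(1 + (-2 + 1)²) = (-1)²*(1 + (-1)²) = 1*(1 + 1) = 1*2 = 2)
b(66 + z(7, -2)) + 7603 = 2 + 7603 = 7605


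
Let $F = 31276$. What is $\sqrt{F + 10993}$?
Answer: $\sqrt{42269} \approx 205.59$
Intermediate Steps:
$\sqrt{F + 10993} = \sqrt{31276 + 10993} = \sqrt{42269}$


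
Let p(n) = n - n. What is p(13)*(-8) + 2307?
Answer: 2307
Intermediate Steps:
p(n) = 0
p(13)*(-8) + 2307 = 0*(-8) + 2307 = 0 + 2307 = 2307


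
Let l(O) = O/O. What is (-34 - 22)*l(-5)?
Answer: -56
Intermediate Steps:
l(O) = 1
(-34 - 22)*l(-5) = (-34 - 22)*1 = -56*1 = -56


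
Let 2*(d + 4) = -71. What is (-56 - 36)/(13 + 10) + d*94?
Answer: -3717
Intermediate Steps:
d = -79/2 (d = -4 + (½)*(-71) = -4 - 71/2 = -79/2 ≈ -39.500)
(-56 - 36)/(13 + 10) + d*94 = (-56 - 36)/(13 + 10) - 79/2*94 = -92/23 - 3713 = -92*1/23 - 3713 = -4 - 3713 = -3717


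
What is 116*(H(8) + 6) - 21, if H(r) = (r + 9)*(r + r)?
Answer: 32227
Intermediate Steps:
H(r) = 2*r*(9 + r) (H(r) = (9 + r)*(2*r) = 2*r*(9 + r))
116*(H(8) + 6) - 21 = 116*(2*8*(9 + 8) + 6) - 21 = 116*(2*8*17 + 6) - 21 = 116*(272 + 6) - 21 = 116*278 - 21 = 32248 - 21 = 32227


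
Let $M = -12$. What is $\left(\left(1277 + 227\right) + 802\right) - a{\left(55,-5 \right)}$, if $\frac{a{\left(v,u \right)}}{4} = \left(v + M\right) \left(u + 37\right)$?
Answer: $-3198$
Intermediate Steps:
$a{\left(v,u \right)} = 4 \left(-12 + v\right) \left(37 + u\right)$ ($a{\left(v,u \right)} = 4 \left(v - 12\right) \left(u + 37\right) = 4 \left(-12 + v\right) \left(37 + u\right)$)
$\left(\left(1277 + 227\right) + 802\right) - a{\left(55,-5 \right)} = \left(\left(1277 + 227\right) + 802\right) - \left(-1776 - -240 + 148 \cdot 55 + 4 \left(-5\right) 55\right) = \left(1504 + 802\right) - \left(-1776 + 240 + 8140 - 1100\right) = 2306 - 5504 = -3198$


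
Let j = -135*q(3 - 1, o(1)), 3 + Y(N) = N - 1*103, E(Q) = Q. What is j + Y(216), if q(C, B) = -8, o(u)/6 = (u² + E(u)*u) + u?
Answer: 1190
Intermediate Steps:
o(u) = 6*u + 12*u² (o(u) = 6*((u² + u*u) + u) = 6*((u² + u²) + u) = 6*(2*u² + u) = 6*(u + 2*u²) = 6*u + 12*u²)
Y(N) = -106 + N (Y(N) = -3 + (N - 1*103) = -3 + (N - 103) = -3 + (-103 + N) = -106 + N)
j = 1080 (j = -135*(-8) = 1080)
j + Y(216) = 1080 + (-106 + 216) = 1080 + 110 = 1190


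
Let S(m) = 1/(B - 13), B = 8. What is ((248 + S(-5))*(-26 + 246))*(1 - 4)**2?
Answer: 490644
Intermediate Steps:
S(m) = -1/5 (S(m) = 1/(8 - 13) = 1/(-5) = -1/5)
((248 + S(-5))*(-26 + 246))*(1 - 4)**2 = ((248 - 1/5)*(-26 + 246))*(1 - 4)**2 = ((1239/5)*220)*(-3)**2 = 54516*9 = 490644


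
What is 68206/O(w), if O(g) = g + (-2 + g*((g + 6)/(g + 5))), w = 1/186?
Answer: -2952740049/86071 ≈ -34306.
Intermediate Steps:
w = 1/186 ≈ 0.0053763
O(g) = -2 + g + g*(6 + g)/(5 + g) (O(g) = g + (-2 + g*((6 + g)/(5 + g))) = g + (-2 + g*(6 + g)/(5 + g)) = -2 + g + g*(6 + g)/(5 + g))
68206/O(w) = 68206/(((-10 + 2*(1/186)**2 + 9*(1/186))/(5 + 1/186))) = 68206/(((-10 + 2*(1/34596) + 3/62)/(931/186))) = 68206/((186*(-10 + 1/17298 + 3/62)/931)) = 68206/(((186/931)*(-86071/8649))) = 68206/(-172142/86583) = 68206*(-86583/172142) = -2952740049/86071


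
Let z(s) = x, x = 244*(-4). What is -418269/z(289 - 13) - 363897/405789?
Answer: 56457931923/132016688 ≈ 427.66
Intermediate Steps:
x = -976
z(s) = -976
-418269/z(289 - 13) - 363897/405789 = -418269/(-976) - 363897/405789 = -418269*(-1/976) - 363897*1/405789 = 418269/976 - 121299/135263 = 56457931923/132016688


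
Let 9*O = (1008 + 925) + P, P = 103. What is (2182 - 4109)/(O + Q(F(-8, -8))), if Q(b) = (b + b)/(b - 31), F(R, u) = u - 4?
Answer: -745749/87764 ≈ -8.4972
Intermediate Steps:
F(R, u) = -4 + u
O = 2036/9 (O = ((1008 + 925) + 103)/9 = (1933 + 103)/9 = (1/9)*2036 = 2036/9 ≈ 226.22)
Q(b) = 2*b/(-31 + b) (Q(b) = (2*b)/(-31 + b) = 2*b/(-31 + b))
(2182 - 4109)/(O + Q(F(-8, -8))) = (2182 - 4109)/(2036/9 + 2*(-4 - 8)/(-31 + (-4 - 8))) = -1927/(2036/9 + 2*(-12)/(-31 - 12)) = -1927/(2036/9 + 2*(-12)/(-43)) = -1927/(2036/9 + 2*(-12)*(-1/43)) = -1927/(2036/9 + 24/43) = -1927/87764/387 = -1927*387/87764 = -745749/87764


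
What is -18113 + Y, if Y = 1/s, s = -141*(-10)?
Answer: -25539329/1410 ≈ -18113.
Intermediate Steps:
s = 1410
Y = 1/1410 ≈ 0.00070922
-18113 + Y = -18113 + 1/1410 = -25539329/1410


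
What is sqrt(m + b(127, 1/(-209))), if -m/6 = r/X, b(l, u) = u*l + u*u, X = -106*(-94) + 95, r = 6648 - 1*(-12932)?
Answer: 3*I*sqrt(670429848662)/700777 ≈ 3.5052*I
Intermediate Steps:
r = 19580 (r = 6648 + 12932 = 19580)
X = 10059 (X = 9964 + 95 = 10059)
b(l, u) = u**2 + l*u (b(l, u) = l*u + u**2 = u**2 + l*u)
m = -39160/3353 (m = -117480/10059 = -6*19580/10059 = -39160/3353 ≈ -11.679)
sqrt(m + b(127, 1/(-209))) = sqrt(-39160/3353 + (127 + 1/(-209))/(-209)) = sqrt(-39160/3353 - (127 - 1/209)/209) = sqrt(-39160/3353 - 1/209*26542/209) = sqrt(-39160/3353 - 26542/43681) = sqrt(-1799543286/146462393) = 3*I*sqrt(670429848662)/700777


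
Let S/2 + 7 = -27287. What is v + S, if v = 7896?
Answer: -46692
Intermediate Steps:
S = -54588 (S = -14 + 2*(-27287) = -14 - 54574 = -54588)
v + S = 7896 - 54588 = -46692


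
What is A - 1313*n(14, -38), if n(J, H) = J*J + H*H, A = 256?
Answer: -2153064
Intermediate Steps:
n(J, H) = H**2 + J**2 (n(J, H) = J**2 + H**2 = H**2 + J**2)
A - 1313*n(14, -38) = 256 - 1313*((-38)**2 + 14**2) = 256 - 1313*(1444 + 196) = 256 - 1313*1640 = 256 - 2153320 = -2153064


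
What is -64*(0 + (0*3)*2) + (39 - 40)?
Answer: -1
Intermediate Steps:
-64*(0 + (0*3)*2) + (39 - 40) = -64*(0 + 0*2) - 1 = -64*(0 + 0) - 1 = -64*0 - 1 = 0 - 1 = -1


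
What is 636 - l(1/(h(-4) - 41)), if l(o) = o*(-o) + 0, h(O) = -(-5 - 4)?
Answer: 651265/1024 ≈ 636.00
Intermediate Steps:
h(O) = 9 (h(O) = -1*(-9) = 9)
l(o) = -o**2 (l(o) = -o**2 + 0 = -o**2)
636 - l(1/(h(-4) - 41)) = 636 - (-1)*(1/(9 - 41))**2 = 636 - (-1)*(1/(-32))**2 = 636 - (-1)*(-1/32)**2 = 636 - (-1)/1024 = 636 - 1*(-1/1024) = 636 + 1/1024 = 651265/1024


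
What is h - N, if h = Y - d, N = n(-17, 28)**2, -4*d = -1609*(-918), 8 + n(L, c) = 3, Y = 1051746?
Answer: 2841973/2 ≈ 1.4210e+6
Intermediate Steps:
n(L, c) = -5 (n(L, c) = -8 + 3 = -5)
d = -738531/2 (d = -(-1609)*(-918)/4 = -1/4*1477062 = -738531/2 ≈ -3.6927e+5)
N = 25 (N = (-5)**2 = 25)
h = 2842023/2 (h = 1051746 - 1*(-738531/2) = 1051746 + 738531/2 = 2842023/2 ≈ 1.4210e+6)
h - N = 2842023/2 - 1*25 = 2842023/2 - 25 = 2841973/2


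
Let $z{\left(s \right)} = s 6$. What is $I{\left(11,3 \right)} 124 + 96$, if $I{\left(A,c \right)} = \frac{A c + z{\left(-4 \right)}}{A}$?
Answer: $\frac{2172}{11} \approx 197.45$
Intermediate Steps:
$z{\left(s \right)} = 6 s$
$I{\left(A,c \right)} = \frac{-24 + A c}{A}$ ($I{\left(A,c \right)} = \frac{A c + 6 \left(-4\right)}{A} = \frac{A c - 24}{A} = \frac{-24 + A c}{A}$)
$I{\left(11,3 \right)} 124 + 96 = \left(3 - \frac{24}{11}\right) 124 + 96 = \frac{9}{11} \cdot 124 + 96 = \frac{1116}{11} + 96 = \frac{2172}{11}$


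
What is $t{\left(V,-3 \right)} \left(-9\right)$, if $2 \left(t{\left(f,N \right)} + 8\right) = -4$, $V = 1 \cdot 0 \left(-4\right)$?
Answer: $90$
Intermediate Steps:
$V = 0$ ($V = 0 \left(-4\right) = 0$)
$t{\left(f,N \right)} = -10$ ($t{\left(f,N \right)} = -8 + \frac{1}{2} \left(-4\right) = -8 - 2 = -10$)
$t{\left(V,-3 \right)} \left(-9\right) = \left(-10\right) \left(-9\right) = 90$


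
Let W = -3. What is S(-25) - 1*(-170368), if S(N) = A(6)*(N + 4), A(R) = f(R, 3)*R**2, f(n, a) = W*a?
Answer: 177172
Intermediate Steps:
f(n, a) = -3*a
A(R) = -9*R**2 (A(R) = (-3*3)*R**2 = -9*R**2)
S(N) = -1296 - 324*N (S(N) = (-9*6**2)*(N + 4) = (-9*36)*(4 + N) = -324*(4 + N) = -1296 - 324*N)
S(-25) - 1*(-170368) = (-1296 - 324*(-25)) - 1*(-170368) = (-1296 + 8100) + 170368 = 6804 + 170368 = 177172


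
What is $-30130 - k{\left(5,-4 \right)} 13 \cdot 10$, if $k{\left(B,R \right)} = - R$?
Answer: $-30650$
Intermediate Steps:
$-30130 - k{\left(5,-4 \right)} 13 \cdot 10 = -30130 - \left(-1\right) \left(-4\right) 13 \cdot 10 = -30130 - 4 \cdot 13 \cdot 10 = -30130 - 52 \cdot 10 = -30130 - 520 = -30650$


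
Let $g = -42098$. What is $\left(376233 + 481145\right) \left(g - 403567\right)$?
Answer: $-382103366370$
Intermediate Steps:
$\left(376233 + 481145\right) \left(g - 403567\right) = \left(376233 + 481145\right) \left(-42098 - 403567\right) = 857378 \left(-445665\right) = -382103366370$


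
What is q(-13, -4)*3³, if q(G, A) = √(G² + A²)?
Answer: 27*√185 ≈ 367.24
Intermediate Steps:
q(G, A) = √(A² + G²)
q(-13, -4)*3³ = √((-4)² + (-13)²)*3³ = √(16 + 169)*27 = √185*27 = 27*√185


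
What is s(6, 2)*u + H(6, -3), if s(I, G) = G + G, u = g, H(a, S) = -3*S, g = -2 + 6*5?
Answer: 121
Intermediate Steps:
g = 28 (g = -2 + 30 = 28)
u = 28
s(I, G) = 2*G
s(6, 2)*u + H(6, -3) = (2*2)*28 - 3*(-3) = 4*28 + 9 = 112 + 9 = 121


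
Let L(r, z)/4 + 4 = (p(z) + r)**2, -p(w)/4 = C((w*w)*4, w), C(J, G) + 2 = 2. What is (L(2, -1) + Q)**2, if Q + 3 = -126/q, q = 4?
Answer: 4761/4 ≈ 1190.3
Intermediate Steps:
C(J, G) = 0 (C(J, G) = -2 + 2 = 0)
p(w) = 0 (p(w) = -4*0 = 0)
L(r, z) = -16 + 4*r**2 (L(r, z) = -16 + 4*(0 + r)**2 = -16 + 4*r**2)
Q = -69/2 (Q = -3 - 126/4 = -3 - 126*1/4 = -3 - 63/2 = -69/2 ≈ -34.500)
(L(2, -1) + Q)**2 = ((-16 + 4*2**2) - 69/2)**2 = ((-16 + 4*4) - 69/2)**2 = ((-16 + 16) - 69/2)**2 = (0 - 69/2)**2 = (-69/2)**2 = 4761/4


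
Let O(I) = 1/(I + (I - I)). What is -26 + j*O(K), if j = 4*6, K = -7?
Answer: -206/7 ≈ -29.429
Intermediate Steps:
O(I) = 1/I (O(I) = 1/(I + 0) = 1/I)
j = 24
-26 + j*O(K) = -26 + 24/(-7) = -26 + 24*(-⅐) = -26 - 24/7 = -206/7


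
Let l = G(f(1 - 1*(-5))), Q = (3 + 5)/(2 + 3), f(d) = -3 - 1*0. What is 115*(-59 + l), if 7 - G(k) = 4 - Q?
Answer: -6256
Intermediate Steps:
f(d) = -3 (f(d) = -3 + 0 = -3)
Q = 8/5 ≈ 1.6000
G(k) = 23/5 (G(k) = 7 - (4 - 1*8/5) = 7 - (4 - 8/5) = 7 - 1*12/5 = 7 - 12/5 = 23/5)
l = 23/5 ≈ 4.6000
115*(-59 + l) = 115*(-59 + 23/5) = 115*(-272/5) = -6256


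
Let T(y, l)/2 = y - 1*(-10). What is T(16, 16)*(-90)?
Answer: -4680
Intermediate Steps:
T(y, l) = 20 + 2*y (T(y, l) = 2*(y - 1*(-10)) = 2*(y + 10) = 2*(10 + y) = 20 + 2*y)
T(16, 16)*(-90) = (20 + 2*16)*(-90) = (20 + 32)*(-90) = 52*(-90) = -4680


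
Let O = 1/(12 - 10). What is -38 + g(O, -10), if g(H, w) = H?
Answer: -75/2 ≈ -37.500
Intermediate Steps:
O = ½ (O = 1/2 = ½ ≈ 0.50000)
-38 + g(O, -10) = -38 + ½ = -75/2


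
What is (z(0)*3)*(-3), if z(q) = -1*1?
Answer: 9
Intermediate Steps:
z(q) = -1
(z(0)*3)*(-3) = -1*3*(-3) = -3*(-3) = 9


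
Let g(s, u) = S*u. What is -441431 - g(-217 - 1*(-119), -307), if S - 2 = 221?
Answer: -372970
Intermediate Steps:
S = 223 (S = 2 + 221 = 223)
g(s, u) = 223*u
-441431 - g(-217 - 1*(-119), -307) = -441431 - 223*(-307) = -441431 - 1*(-68461) = -441431 + 68461 = -372970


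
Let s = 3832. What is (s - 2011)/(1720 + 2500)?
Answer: 1821/4220 ≈ 0.43152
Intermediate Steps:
(s - 2011)/(1720 + 2500) = (3832 - 2011)/(1720 + 2500) = 1821/4220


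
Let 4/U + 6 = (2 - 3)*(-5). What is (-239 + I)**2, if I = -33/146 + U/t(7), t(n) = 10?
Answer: 30599455329/532900 ≈ 57421.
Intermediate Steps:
U = -4 (U = 4/(-6 + (2 - 3)*(-5)) = 4/(-6 - 1*(-5)) = 4/(-6 + 5) = 4/(-1) = 4*(-1) = -4)
I = -457/730 (I = -33/146 - 4/10 = -33*1/146 - 4*1/10 = -33/146 - 2/5 = -457/730 ≈ -0.62603)
(-239 + I)**2 = (-239 - 457/730)**2 = (-174927/730)**2 = 30599455329/532900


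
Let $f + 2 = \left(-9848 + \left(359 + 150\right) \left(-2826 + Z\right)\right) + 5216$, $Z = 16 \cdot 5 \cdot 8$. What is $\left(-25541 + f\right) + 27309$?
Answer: $-1115540$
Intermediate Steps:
$Z = 640$ ($Z = 80 \cdot 8 = 640$)
$f = -1117308$ ($f = -2 + \left(\left(-9848 + \left(359 + 150\right) \left(-2826 + 640\right)\right) + 5216\right) = -2 + \left(\left(-9848 + 509 \left(-2186\right)\right) + 5216\right) = -2 + \left(\left(-9848 - 1112674\right) + 5216\right) = -2 + \left(-1122522 + 5216\right) = -2 - 1117306 = -1117308$)
$\left(-25541 + f\right) + 27309 = \left(-25541 - 1117308\right) + 27309 = -1142849 + 27309 = -1115540$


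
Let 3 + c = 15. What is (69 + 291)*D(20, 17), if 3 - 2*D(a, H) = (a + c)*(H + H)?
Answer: -195300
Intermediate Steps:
c = 12 (c = -3 + 15 = 12)
D(a, H) = 3/2 - H*(12 + a) (D(a, H) = 3/2 - (a + 12)*(H + H)/2 = 3/2 - (12 + a)*2*H/2 = 3/2 - H*(12 + a))
(69 + 291)*D(20, 17) = (69 + 291)*(3/2 - 12*17 - 1*17*20) = 360*(3/2 - 204 - 340) = 360*(-1085/2) = -195300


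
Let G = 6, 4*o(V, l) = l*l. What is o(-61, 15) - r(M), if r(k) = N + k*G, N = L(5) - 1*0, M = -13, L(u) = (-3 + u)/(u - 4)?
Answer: 529/4 ≈ 132.25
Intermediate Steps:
L(u) = (-3 + u)/(-4 + u)
o(V, l) = l**2/4 (o(V, l) = (l*l)/4 = l**2/4)
N = 2 (N = (-3 + 5)/(-4 + 5) - 1*0 = 2/1 + 0 = 1*2 + 0 = 2 + 0 = 2)
r(k) = 2 + 6*k (r(k) = 2 + k*6 = 2 + 6*k)
o(-61, 15) - r(M) = (1/4)*15**2 - (2 + 6*(-13)) = (1/4)*225 - (2 - 78) = 225/4 - 1*(-76) = 225/4 + 76 = 529/4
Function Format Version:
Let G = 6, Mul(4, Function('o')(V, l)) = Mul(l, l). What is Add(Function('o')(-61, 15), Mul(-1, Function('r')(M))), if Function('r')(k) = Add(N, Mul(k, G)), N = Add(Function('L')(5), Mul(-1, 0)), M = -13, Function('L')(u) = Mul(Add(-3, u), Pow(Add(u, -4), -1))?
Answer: Rational(529, 4) ≈ 132.25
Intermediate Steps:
Function('L')(u) = Mul(Pow(Add(-4, u), -1), Add(-3, u)) (Function('L')(u) = Mul(Add(-3, u), Pow(Add(-4, u), -1)) = Mul(Pow(Add(-4, u), -1), Add(-3, u)))
Function('o')(V, l) = Mul(Rational(1, 4), Pow(l, 2)) (Function('o')(V, l) = Mul(Rational(1, 4), Mul(l, l)) = Mul(Rational(1, 4), Pow(l, 2)))
N = 2 (N = Add(Mul(Pow(Add(-4, 5), -1), Add(-3, 5)), Mul(-1, 0)) = Add(Mul(Pow(1, -1), 2), 0) = Add(Mul(1, 2), 0) = Add(2, 0) = 2)
Function('r')(k) = Add(2, Mul(6, k)) (Function('r')(k) = Add(2, Mul(k, 6)) = Add(2, Mul(6, k)))
Add(Function('o')(-61, 15), Mul(-1, Function('r')(M))) = Add(Mul(Rational(1, 4), Pow(15, 2)), Mul(-1, Add(2, Mul(6, -13)))) = Add(Mul(Rational(1, 4), 225), Mul(-1, Add(2, -78))) = Add(Rational(225, 4), Mul(-1, -76)) = Add(Rational(225, 4), 76) = Rational(529, 4)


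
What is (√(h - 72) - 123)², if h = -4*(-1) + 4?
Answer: 15065 - 1968*I ≈ 15065.0 - 1968.0*I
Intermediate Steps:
h = 8 (h = 4 + 4 = 8)
(√(h - 72) - 123)² = (√(8 - 72) - 123)² = (√(-64) - 123)² = (8*I - 123)² = (-123 + 8*I)²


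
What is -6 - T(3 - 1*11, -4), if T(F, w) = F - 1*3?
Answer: 5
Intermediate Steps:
T(F, w) = -3 + F (T(F, w) = F - 3 = -3 + F)
-6 - T(3 - 1*11, -4) = -6 - (-3 + (3 - 1*11)) = -6 - (-3 + (3 - 11)) = -6 - (-3 - 8) = -6 - 1*(-11) = -6 + 11 = 5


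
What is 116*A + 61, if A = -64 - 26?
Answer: -10379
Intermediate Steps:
A = -90
116*A + 61 = 116*(-90) + 61 = -10440 + 61 = -10379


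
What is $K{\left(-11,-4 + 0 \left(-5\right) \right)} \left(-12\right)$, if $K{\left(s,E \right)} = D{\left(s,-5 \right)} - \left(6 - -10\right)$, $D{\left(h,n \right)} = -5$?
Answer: $252$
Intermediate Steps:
$K{\left(s,E \right)} = -21$ ($K{\left(s,E \right)} = -5 - \left(6 - -10\right) = -5 - \left(6 + 10\right) = -5 - 16 = -21$)
$K{\left(-11,-4 + 0 \left(-5\right) \right)} \left(-12\right) = \left(-21\right) \left(-12\right) = 252$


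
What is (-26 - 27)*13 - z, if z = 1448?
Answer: -2137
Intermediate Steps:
(-26 - 27)*13 - z = (-26 - 27)*13 - 1*1448 = -53*13 - 1448 = -689 - 1448 = -2137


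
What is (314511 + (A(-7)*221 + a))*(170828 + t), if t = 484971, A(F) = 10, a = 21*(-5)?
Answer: 207636456184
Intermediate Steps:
a = -105
(314511 + (A(-7)*221 + a))*(170828 + t) = (314511 + (10*221 - 105))*(170828 + 484971) = (314511 + (2210 - 105))*655799 = (314511 + 2105)*655799 = 316616*655799 = 207636456184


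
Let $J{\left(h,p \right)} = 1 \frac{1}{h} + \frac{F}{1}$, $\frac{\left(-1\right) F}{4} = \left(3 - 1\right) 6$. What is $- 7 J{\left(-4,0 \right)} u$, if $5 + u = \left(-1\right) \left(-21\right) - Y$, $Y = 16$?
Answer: $0$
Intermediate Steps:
$F = -48$ ($F = - 4 \left(3 - 1\right) 6 = - 4 \cdot 2 \cdot 6 = \left(-4\right) 12 = -48$)
$J{\left(h,p \right)} = -48 + \frac{1}{h}$ ($J{\left(h,p \right)} = 1 \frac{1}{h} - \frac{48}{1} = \frac{1}{h} - 48 = -48 + \frac{1}{h}$)
$u = 0$ ($u = -5 - -5 = -5 + \left(21 - 16\right) = -5 + 5 = 0$)
$- 7 J{\left(-4,0 \right)} u = - 7 \left(-48 + \frac{1}{-4}\right) 0 = - 7 \left(-48 - \frac{1}{4}\right) 0 = \left(-7\right) \left(- \frac{193}{4}\right) 0 = \frac{1351}{4} \cdot 0 = 0$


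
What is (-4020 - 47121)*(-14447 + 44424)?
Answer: -1533053757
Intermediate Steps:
(-4020 - 47121)*(-14447 + 44424) = -51141*29977 = -1533053757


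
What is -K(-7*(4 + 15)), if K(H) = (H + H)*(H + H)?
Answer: -70756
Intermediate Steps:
K(H) = 4*H**2 (K(H) = (2*H)*(2*H) = 4*H**2)
-K(-7*(4 + 15)) = -4*(-7*(4 + 15))**2 = -4*(-7*19)**2 = -4*(-133)**2 = -4*17689 = -1*70756 = -70756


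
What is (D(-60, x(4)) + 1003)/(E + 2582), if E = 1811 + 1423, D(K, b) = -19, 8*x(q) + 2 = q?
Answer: 123/727 ≈ 0.16919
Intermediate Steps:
x(q) = -¼ + q/8
E = 3234
(D(-60, x(4)) + 1003)/(E + 2582) = (-19 + 1003)/(3234 + 2582) = 984/5816 = 984*(1/5816) = 123/727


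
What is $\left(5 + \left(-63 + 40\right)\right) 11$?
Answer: $-198$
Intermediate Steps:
$\left(5 + \left(-63 + 40\right)\right) 11 = \left(5 - 23\right) 11 = \left(-18\right) 11 = -198$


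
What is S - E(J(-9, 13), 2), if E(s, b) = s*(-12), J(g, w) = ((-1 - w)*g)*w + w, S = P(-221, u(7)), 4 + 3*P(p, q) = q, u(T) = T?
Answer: 19813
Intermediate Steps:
P(p, q) = -4/3 + q/3
S = 1 (S = -4/3 + (⅓)*7 = -4/3 + 7/3 = 1)
J(g, w) = w + g*w*(-1 - w) (J(g, w) = (g*(-1 - w))*w + w = g*w*(-1 - w) + w = w + g*w*(-1 - w))
E(s, b) = -12*s
S - E(J(-9, 13), 2) = 1 - (-12)*13*(1 - 1*(-9) - 1*(-9)*13) = 1 - (-12)*13*(1 + 9 + 117) = 1 - (-12)*13*127 = 1 - (-12)*1651 = 1 - 1*(-19812) = 1 + 19812 = 19813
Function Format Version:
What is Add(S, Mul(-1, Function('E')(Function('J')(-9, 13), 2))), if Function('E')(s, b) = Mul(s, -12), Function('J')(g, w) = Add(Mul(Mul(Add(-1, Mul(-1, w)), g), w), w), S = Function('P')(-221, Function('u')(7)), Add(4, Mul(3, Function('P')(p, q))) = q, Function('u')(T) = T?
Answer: 19813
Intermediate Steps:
Function('P')(p, q) = Add(Rational(-4, 3), Mul(Rational(1, 3), q))
S = 1 (S = Add(Rational(-4, 3), Mul(Rational(1, 3), 7)) = Add(Rational(-4, 3), Rational(7, 3)) = 1)
Function('J')(g, w) = Add(w, Mul(g, w, Add(-1, Mul(-1, w)))) (Function('J')(g, w) = Add(Mul(Mul(g, Add(-1, Mul(-1, w))), w), w) = Add(Mul(g, w, Add(-1, Mul(-1, w))), w) = Add(w, Mul(g, w, Add(-1, Mul(-1, w)))))
Function('E')(s, b) = Mul(-12, s)
Add(S, Mul(-1, Function('E')(Function('J')(-9, 13), 2))) = Add(1, Mul(-1, Mul(-12, Mul(13, Add(1, Mul(-1, -9), Mul(-1, -9, 13)))))) = Add(1, Mul(-1, Mul(-12, Mul(13, Add(1, 9, 117))))) = Add(1, Mul(-1, Mul(-12, Mul(13, 127)))) = Add(1, Mul(-1, Mul(-12, 1651))) = Add(1, Mul(-1, -19812)) = Add(1, 19812) = 19813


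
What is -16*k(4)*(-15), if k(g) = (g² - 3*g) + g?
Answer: 1920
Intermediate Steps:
k(g) = g² - 2*g
-16*k(4)*(-15) = -64*(-2 + 4)*(-15) = -64*2*(-15) = -16*8*(-15) = -128*(-15) = 1920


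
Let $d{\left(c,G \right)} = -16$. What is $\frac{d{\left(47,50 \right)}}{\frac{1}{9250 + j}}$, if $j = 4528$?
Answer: $-220448$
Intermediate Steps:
$\frac{d{\left(47,50 \right)}}{\frac{1}{9250 + j}} = - \frac{16}{\frac{1}{9250 + 4528}} = - \frac{16}{\frac{1}{13778}} = - 16 \frac{1}{\frac{1}{13778}} = \left(-16\right) 13778 = -220448$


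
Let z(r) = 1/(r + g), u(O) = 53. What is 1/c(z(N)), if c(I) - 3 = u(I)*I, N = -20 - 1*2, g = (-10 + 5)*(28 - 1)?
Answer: 157/418 ≈ 0.37560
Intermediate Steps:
g = -135 (g = -5*27 = -135)
N = -22 (N = -20 - 2 = -22)
z(r) = 1/(-135 + r) (z(r) = 1/(r - 135) = 1/(-135 + r))
c(I) = 3 + 53*I
1/c(z(N)) = 1/(3 + 53/(-135 - 22)) = 1/(3 + 53/(-157)) = 1/(3 + 53*(-1/157)) = 1/(3 - 53/157) = 1/(418/157) = 157/418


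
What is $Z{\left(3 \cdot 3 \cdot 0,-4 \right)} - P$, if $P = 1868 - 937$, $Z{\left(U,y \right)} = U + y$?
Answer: $-935$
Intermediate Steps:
$P = 931$ ($P = 1868 - 937 = 931$)
$Z{\left(3 \cdot 3 \cdot 0,-4 \right)} - P = \left(3 \cdot 3 \cdot 0 - 4\right) - 931 = \left(9 \cdot 0 - 4\right) - 931 = \left(0 - 4\right) - 931 = -4 - 931 = -935$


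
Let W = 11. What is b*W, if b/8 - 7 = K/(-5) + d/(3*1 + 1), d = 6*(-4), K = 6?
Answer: -88/5 ≈ -17.600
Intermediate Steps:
d = -24
b = -8/5 (b = 56 + 8*(6/(-5) - 24/(3*1 + 1)) = 56 + 8*(6*(-1/5) - 24/(3 + 1)) = 56 + 8*(-6/5 - 24/4) = 56 + 8*(-6/5 - 24*1/4) = 56 + 8*(-6/5 - 6) = 56 + 8*(-36/5) = 56 - 288/5 = -8/5 ≈ -1.6000)
b*W = -8/5*11 = -88/5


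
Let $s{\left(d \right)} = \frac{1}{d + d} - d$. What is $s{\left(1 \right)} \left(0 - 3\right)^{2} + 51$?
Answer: $\frac{93}{2} \approx 46.5$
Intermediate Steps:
$s{\left(d \right)} = \frac{1}{2 d} - d$
$s{\left(1 \right)} \left(0 - 3\right)^{2} + 51 = \left(\frac{1}{2 \cdot 1} - 1\right) \left(0 - 3\right)^{2} + 51 = \left(\frac{1}{2} \cdot 1 - 1\right) \left(-3\right)^{2} + 51 = \left(\frac{1}{2} - 1\right) 9 + 51 = \left(- \frac{1}{2}\right) 9 + 51 = - \frac{9}{2} + 51 = \frac{93}{2}$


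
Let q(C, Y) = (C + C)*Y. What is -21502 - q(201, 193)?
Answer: -99088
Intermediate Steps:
q(C, Y) = 2*C*Y (q(C, Y) = (2*C)*Y = 2*C*Y)
-21502 - q(201, 193) = -21502 - 2*201*193 = -21502 - 1*77586 = -21502 - 77586 = -99088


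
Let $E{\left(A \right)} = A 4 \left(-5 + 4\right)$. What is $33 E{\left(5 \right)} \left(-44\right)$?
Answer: $29040$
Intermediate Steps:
$E{\left(A \right)} = - 4 A$ ($E{\left(A \right)} = A 4 \left(-1\right) = A \left(-4\right) = - 4 A$)
$33 E{\left(5 \right)} \left(-44\right) = 33 \left(\left(-4\right) 5\right) \left(-44\right) = 33 \left(-20\right) \left(-44\right) = \left(-660\right) \left(-44\right) = 29040$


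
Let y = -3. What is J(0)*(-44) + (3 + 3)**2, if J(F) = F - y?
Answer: -96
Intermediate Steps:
J(F) = 3 + F (J(F) = F - 1*(-3) = F + 3 = 3 + F)
J(0)*(-44) + (3 + 3)**2 = (3 + 0)*(-44) + (3 + 3)**2 = 3*(-44) + 6**2 = -132 + 36 = -96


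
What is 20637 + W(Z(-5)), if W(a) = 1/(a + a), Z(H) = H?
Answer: 206369/10 ≈ 20637.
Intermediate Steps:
W(a) = 1/(2*a)
20637 + W(Z(-5)) = 20637 + (1/2)/(-5) = 20637 + (1/2)*(-1/5) = 20637 - 1/10 = 206369/10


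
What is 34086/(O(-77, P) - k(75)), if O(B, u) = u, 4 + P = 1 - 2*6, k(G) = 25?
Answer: -17043/20 ≈ -852.15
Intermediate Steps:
P = -15 (P = -4 + (1 - 2*6) = -4 + (1 - 12) = -4 - 11 = -15)
34086/(O(-77, P) - k(75)) = 34086/(-15 - 1*25) = 34086/(-15 - 25) = 34086/(-40) = 34086*(-1/40) = -17043/20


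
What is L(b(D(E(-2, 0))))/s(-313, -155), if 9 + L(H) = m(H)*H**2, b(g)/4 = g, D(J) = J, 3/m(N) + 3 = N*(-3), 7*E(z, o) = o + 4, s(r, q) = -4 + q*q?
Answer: -1705/3867381 ≈ -0.00044087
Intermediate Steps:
s(r, q) = -4 + q**2
E(z, o) = 4/7 + o/7 (E(z, o) = (o + 4)/7 = (4 + o)/7 = 4/7 + o/7)
m(N) = 3/(-3 - 3*N) (m(N) = 3/(-3 + N*(-3)) = 3/(-3 - 3*N))
b(g) = 4*g
L(H) = -9 - H**2/(1 + H) (L(H) = -9 + (-1/(1 + H))*H**2 = -9 - H**2/(1 + H))
L(b(D(E(-2, 0))))/s(-313, -155) = ((-9 - (4*(4/7 + (1/7)*0))**2 - 36*(4/7 + (1/7)*0))/(1 + 4*(4/7 + (1/7)*0)))/(-4 + (-155)**2) = ((-9 - (4*(4/7 + 0))**2 - 36*(4/7 + 0))/(1 + 4*(4/7 + 0)))/(-4 + 24025) = ((-9 - (4*(4/7))**2 - 36*4/7)/(1 + 4*(4/7)))/24021 = ((-9 - (16/7)**2 - 9*16/7)/(1 + 16/7))*(1/24021) = ((-9 - 1*256/49 - 144/7)/(23/7))*(1/24021) = (7*(-9 - 256/49 - 144/7)/23)*(1/24021) = ((7/23)*(-1705/49))*(1/24021) = -1705/161*1/24021 = -1705/3867381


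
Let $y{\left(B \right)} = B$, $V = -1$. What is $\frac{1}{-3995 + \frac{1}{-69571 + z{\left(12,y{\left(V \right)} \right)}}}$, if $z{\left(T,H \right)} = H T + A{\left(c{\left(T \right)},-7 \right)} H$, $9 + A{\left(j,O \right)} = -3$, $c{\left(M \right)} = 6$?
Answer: $- \frac{69571}{277936146} \approx -0.00025031$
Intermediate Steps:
$A{\left(j,O \right)} = -12$ ($A{\left(j,O \right)} = -9 - 3 = -12$)
$z{\left(T,H \right)} = - 12 H + H T$ ($z{\left(T,H \right)} = H T - 12 H = - 12 H + H T$)
$\frac{1}{-3995 + \frac{1}{-69571 + z{\left(12,y{\left(V \right)} \right)}}} = \frac{1}{-3995 + \frac{1}{-69571 - \left(-12 + 12\right)}} = \frac{1}{-3995 + \frac{1}{-69571 - 0}} = \frac{1}{-3995 + \frac{1}{-69571 + 0}} = \frac{1}{-3995 + \frac{1}{-69571}} = \frac{1}{-3995 - \frac{1}{69571}} = \frac{1}{- \frac{277936146}{69571}} = - \frac{69571}{277936146}$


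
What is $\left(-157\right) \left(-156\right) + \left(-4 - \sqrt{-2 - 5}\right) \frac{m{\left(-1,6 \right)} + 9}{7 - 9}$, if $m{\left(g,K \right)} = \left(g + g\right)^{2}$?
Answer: $24518 + \frac{13 i \sqrt{7}}{2} \approx 24518.0 + 17.197 i$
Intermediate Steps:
$m{\left(g,K \right)} = 4 g^{2}$ ($m{\left(g,K \right)} = \left(2 g\right)^{2} = 4 g^{2}$)
$\left(-157\right) \left(-156\right) + \left(-4 - \sqrt{-2 - 5}\right) \frac{m{\left(-1,6 \right)} + 9}{7 - 9} = \left(-157\right) \left(-156\right) + \left(-4 - \sqrt{-2 - 5}\right) \frac{4 \left(-1\right)^{2} + 9}{7 - 9} = 24492 + \left(-4 - \sqrt{-7}\right) \frac{4 \cdot 1 + 9}{-2} = 24492 + \left(-4 - i \sqrt{7}\right) \left(4 + 9\right) \left(- \frac{1}{2}\right) = 24492 + \left(-4 - i \sqrt{7}\right) 13 \left(- \frac{1}{2}\right) = 24492 + \left(-4 - i \sqrt{7}\right) \left(- \frac{13}{2}\right) = 24492 + \left(26 + \frac{13 i \sqrt{7}}{2}\right) = 24518 + \frac{13 i \sqrt{7}}{2}$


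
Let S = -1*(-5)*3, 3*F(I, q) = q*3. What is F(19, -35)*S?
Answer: -525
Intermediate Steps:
F(I, q) = q (F(I, q) = (q*3)/3 = (3*q)/3 = q)
S = 15 (S = 5*3 = 15)
F(19, -35)*S = -35*15 = -525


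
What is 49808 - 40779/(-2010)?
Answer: 33384953/670 ≈ 49828.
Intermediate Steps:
49808 - 40779/(-2010) = 49808 - 40779*(-1/2010) = 49808 + 13593/670 = 33384953/670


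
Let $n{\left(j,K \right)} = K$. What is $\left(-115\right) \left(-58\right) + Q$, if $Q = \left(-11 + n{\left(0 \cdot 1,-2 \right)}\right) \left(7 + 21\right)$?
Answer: $6306$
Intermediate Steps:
$Q = -364$ ($Q = \left(-11 - 2\right) \left(7 + 21\right) = \left(-13\right) 28 = -364$)
$\left(-115\right) \left(-58\right) + Q = \left(-115\right) \left(-58\right) - 364 = 6670 - 364 = 6306$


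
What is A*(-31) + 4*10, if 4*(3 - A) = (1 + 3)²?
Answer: 71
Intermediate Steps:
A = -1 (A = 3 - (1 + 3)²/4 = 3 - ¼*4² = 3 - ¼*16 = 3 - 4 = -1)
A*(-31) + 4*10 = -1*(-31) + 4*10 = 31 + 40 = 71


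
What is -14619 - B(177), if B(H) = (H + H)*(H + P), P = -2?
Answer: -76569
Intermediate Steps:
B(H) = 2*H*(-2 + H) (B(H) = (H + H)*(H - 2) = (2*H)*(-2 + H) = 2*H*(-2 + H))
-14619 - B(177) = -14619 - 2*177*(-2 + 177) = -14619 - 2*177*175 = -14619 - 1*61950 = -14619 - 61950 = -76569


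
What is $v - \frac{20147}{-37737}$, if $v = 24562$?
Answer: $\frac{926916341}{37737} \approx 24563.0$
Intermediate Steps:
$v - \frac{20147}{-37737} = 24562 - \frac{20147}{-37737} = 24562 - - \frac{20147}{37737} = 24562 + \frac{20147}{37737} = \frac{926916341}{37737}$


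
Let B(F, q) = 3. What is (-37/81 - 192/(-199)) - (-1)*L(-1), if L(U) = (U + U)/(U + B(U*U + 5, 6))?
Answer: -7930/16119 ≈ -0.49197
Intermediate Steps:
L(U) = 2*U/(3 + U) (L(U) = (U + U)/(U + 3) = (2*U)/(3 + U) = 2*U/(3 + U))
(-37/81 - 192/(-199)) - (-1)*L(-1) = (-37/81 - 192/(-199)) - (-1)*2*(-1)/(3 - 1) = (-37*1/81 - 192*(-1/199)) - (-1)*2*(-1)/2 = (-37/81 + 192/199) - (-1)*2*(-1)*(½) = 8189/16119 - (-1)*(-1) = 8189/16119 - 1*1 = 8189/16119 - 1 = -7930/16119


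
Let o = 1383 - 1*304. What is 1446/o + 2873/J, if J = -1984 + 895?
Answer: -1525273/1175031 ≈ -1.2981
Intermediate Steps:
J = -1089
o = 1079 (o = 1383 - 304 = 1079)
1446/o + 2873/J = 1446/1079 + 2873/(-1089) = 1446*(1/1079) + 2873*(-1/1089) = 1446/1079 - 2873/1089 = -1525273/1175031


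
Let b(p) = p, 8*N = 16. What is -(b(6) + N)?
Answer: -8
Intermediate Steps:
N = 2 (N = (⅛)*16 = 2)
-(b(6) + N) = -(6 + 2) = -1*8 = -8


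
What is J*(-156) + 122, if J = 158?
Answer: -24526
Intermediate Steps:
J*(-156) + 122 = 158*(-156) + 122 = -24648 + 122 = -24526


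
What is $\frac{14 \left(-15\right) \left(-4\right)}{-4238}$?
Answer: $- \frac{420}{2119} \approx -0.19821$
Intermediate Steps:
$\frac{14 \left(-15\right) \left(-4\right)}{-4238} = \left(-210\right) \left(-4\right) \left(- \frac{1}{4238}\right) = 840 \left(- \frac{1}{4238}\right) = - \frac{420}{2119}$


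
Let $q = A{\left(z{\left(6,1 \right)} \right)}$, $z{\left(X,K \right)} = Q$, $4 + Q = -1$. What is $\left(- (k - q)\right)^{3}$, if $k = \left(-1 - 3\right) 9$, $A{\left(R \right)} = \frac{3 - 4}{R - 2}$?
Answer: $\frac{16194277}{343} \approx 47214.0$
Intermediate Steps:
$Q = -5$ ($Q = -4 - 1 = -5$)
$z{\left(X,K \right)} = -5$
$A{\left(R \right)} = - \frac{1}{-2 + R}$
$q = \frac{1}{7}$ ($q = - \frac{1}{-2 - 5} = - \frac{1}{-7} = \left(-1\right) \left(- \frac{1}{7}\right) = \frac{1}{7} \approx 0.14286$)
$k = -36$ ($k = \left(-4\right) 9 = -36$)
$\left(- (k - q)\right)^{3} = \left(- (-36 - \frac{1}{7})\right)^{3} = \left(\left(-1\right) \left(- \frac{253}{7}\right)\right)^{3} = \left(\frac{253}{7}\right)^{3} = \frac{16194277}{343}$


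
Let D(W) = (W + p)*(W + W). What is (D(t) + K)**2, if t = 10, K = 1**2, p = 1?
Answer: 48841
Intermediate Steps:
K = 1
D(W) = 2*W*(1 + W) (D(W) = (W + 1)*(W + W) = (1 + W)*(2*W) = 2*W*(1 + W))
(D(t) + K)**2 = (2*10*(1 + 10) + 1)**2 = (2*10*11 + 1)**2 = (220 + 1)**2 = 221**2 = 48841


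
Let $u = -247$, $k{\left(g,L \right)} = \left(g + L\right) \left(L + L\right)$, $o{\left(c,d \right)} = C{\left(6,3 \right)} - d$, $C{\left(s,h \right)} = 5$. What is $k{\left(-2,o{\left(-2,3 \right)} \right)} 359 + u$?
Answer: $-247$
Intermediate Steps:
$o{\left(c,d \right)} = 5 - d$
$k{\left(g,L \right)} = 2 L \left(L + g\right)$ ($k{\left(g,L \right)} = \left(L + g\right) 2 L = 2 L \left(L + g\right)$)
$k{\left(-2,o{\left(-2,3 \right)} \right)} 359 + u = 2 \left(5 - 3\right) \left(\left(5 - 3\right) - 2\right) 359 - 247 = 2 \cdot 2 \left(2 - 2\right) 359 - 247 = 2 \cdot 2 \cdot 0 \cdot 359 - 247 = 0 \cdot 359 - 247 = 0 - 247 = -247$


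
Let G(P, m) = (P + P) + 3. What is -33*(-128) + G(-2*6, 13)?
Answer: 4203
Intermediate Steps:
G(P, m) = 3 + 2*P (G(P, m) = 2*P + 3 = 3 + 2*P)
-33*(-128) + G(-2*6, 13) = -33*(-128) + (3 + 2*(-2*6)) = 4224 + (3 + 2*(-12)) = 4224 + (3 - 24) = 4224 - 21 = 4203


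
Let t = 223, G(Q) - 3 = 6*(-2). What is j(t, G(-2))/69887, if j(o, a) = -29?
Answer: -29/69887 ≈ -0.00041496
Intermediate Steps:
G(Q) = -9 (G(Q) = 3 + 6*(-2) = 3 - 12 = -9)
j(t, G(-2))/69887 = -29/69887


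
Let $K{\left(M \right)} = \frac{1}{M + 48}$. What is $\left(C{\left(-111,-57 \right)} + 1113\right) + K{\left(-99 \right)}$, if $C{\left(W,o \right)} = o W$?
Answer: $\frac{379439}{51} \approx 7440.0$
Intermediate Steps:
$C{\left(W,o \right)} = W o$
$K{\left(M \right)} = \frac{1}{48 + M}$
$\left(C{\left(-111,-57 \right)} + 1113\right) + K{\left(-99 \right)} = \left(\left(-111\right) \left(-57\right) + 1113\right) + \frac{1}{48 - 99} = \left(6327 + 1113\right) + \frac{1}{-51} = 7440 - \frac{1}{51} = \frac{379439}{51}$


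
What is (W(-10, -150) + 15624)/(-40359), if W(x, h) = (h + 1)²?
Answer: -37825/40359 ≈ -0.93721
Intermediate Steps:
W(x, h) = (1 + h)²
(W(-10, -150) + 15624)/(-40359) = ((1 - 150)² + 15624)/(-40359) = ((-149)² + 15624)*(-1/40359) = (22201 + 15624)*(-1/40359) = 37825*(-1/40359) = -37825/40359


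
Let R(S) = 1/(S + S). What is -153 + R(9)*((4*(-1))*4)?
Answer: -1385/9 ≈ -153.89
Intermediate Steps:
R(S) = 1/(2*S)
-153 + R(9)*((4*(-1))*4) = -153 + ((½)/9)*((4*(-1))*4) = -153 + ((½)*(⅑))*(-4*4) = -153 + (1/18)*(-16) = -153 - 8/9 = -1385/9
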